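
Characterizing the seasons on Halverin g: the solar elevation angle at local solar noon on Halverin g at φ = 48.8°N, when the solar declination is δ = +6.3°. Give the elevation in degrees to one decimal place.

At local noon the hour angle is zero, so the zenith angle equals |φ − δ| = |+48.8° − (+6.300°)| = 42.500°.
Elevation = 90° − 42.500° = 47.5°.

47.5°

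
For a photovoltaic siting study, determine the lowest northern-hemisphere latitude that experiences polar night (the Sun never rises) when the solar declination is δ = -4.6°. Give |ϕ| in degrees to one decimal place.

|ϕ| = 85.4°

Polar night requires cos h₀ = −tan ϕ tan δ ≥ 1, i.e. tan ϕ tan δ ≤ −1.
The boundary is |tan ϕ| · |tan δ| = 1, so |ϕ| = 90° − |δ| = 90° − 4.6° = 85.4° in the northern hemisphere.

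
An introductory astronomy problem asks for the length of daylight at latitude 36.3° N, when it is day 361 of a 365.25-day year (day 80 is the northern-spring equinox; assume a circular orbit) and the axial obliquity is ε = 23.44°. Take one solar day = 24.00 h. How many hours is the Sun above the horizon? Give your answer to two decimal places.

9.55 h

Solar longitude: λ_s = 360° × (361 − 80)/365.25 = 276.961°.
sin δ = sin 23.44° × sin 276.961° = -0.39486, so δ = -23.257°.
cos H₀ = −tan φ · tan δ = −tan(+36.3°) × tan(-23.257°) = 0.3157, so H₀ = 1.2496 rad = 71.60°.
Daylight = 2H₀/(2π) × 24.00 h = (1.2496/π) × 24.00 = 9.55 h.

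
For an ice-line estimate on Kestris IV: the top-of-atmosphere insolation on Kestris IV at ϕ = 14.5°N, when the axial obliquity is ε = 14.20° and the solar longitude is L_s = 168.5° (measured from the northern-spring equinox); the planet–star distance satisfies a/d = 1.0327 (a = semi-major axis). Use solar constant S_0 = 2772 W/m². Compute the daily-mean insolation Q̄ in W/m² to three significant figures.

Solar declination: sin δ = sin ε · sin L_s = sin 14.20° × sin 168.5° = 0.04891, so δ = +2.803°.
cos h₀ = −tan(+14.5°) tan(+2.803°) = -0.0127, h₀ = 1.5835 rad.
Bracket: h₀ sin ϕ sin δ + cos ϕ cos δ sin h₀ = 1.5835×0.25038×0.04891 + 0.96815×0.99880×0.99992 = 0.019392 + 0.966911 = 0.986303.
Inverse-square distance factor (a/d)² = 1.0327² = 1.066469.
Q̄ = (S_0/π) × 1.066469 × [bracket] = (2772/π) × 1.066469 × 0.986303 = 928.1 W/m².

Q̄ ≈ 928 W/m²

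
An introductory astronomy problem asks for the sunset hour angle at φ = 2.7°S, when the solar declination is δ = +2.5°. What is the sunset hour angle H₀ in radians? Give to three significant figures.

cos H₀ = −tan φ · tan δ = −tan(-2.7°) × tan(+2.500°) = 0.0021, so H₀ = 1.5687 rad = 89.88°.

H₀ = 1.57 rad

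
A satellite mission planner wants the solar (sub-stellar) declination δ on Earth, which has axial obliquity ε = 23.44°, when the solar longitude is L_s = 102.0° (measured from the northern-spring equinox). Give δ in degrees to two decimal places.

δ = +22.90°

sin δ = sin ε · sin L_s = sin 23.44° × sin 102.0° = 0.389096.
δ = arcsin(0.389096) = +22.90°.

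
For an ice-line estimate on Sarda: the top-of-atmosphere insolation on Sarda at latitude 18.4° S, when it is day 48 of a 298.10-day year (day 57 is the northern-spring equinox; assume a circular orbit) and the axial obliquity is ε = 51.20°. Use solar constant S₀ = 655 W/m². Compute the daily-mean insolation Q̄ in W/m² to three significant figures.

Solar longitude: λ_s = 360° × (48 − 57)/298.10 = -10.869°, i.e. -10.869° + 360° = 349.131°.
sin δ = sin 51.20° × sin 349.131° = -0.14695, so δ = -8.450°.
cos H₀ = −tan(-18.4°) tan(-8.450°) = -0.0494, H₀ = 1.6202 rad.
Bracket: H₀ sin φ sin δ + cos φ cos δ sin H₀ = 1.6202×-0.31565×-0.14695 + 0.94888×0.98914×0.99878 = 0.075153 + 0.937430 = 1.012583.
Q̄ = (S₀/π) × [bracket] = (655/π) × 1.012583 = 211.1 W/m².

Q̄ ≈ 211 W/m²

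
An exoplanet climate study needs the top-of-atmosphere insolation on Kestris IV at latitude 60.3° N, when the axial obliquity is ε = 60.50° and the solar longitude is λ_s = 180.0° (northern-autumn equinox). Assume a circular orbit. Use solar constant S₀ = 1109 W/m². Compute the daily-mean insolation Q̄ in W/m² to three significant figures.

Solar declination: sin δ = sin ε · sin λ_s = sin 60.50° × sin 180.0° = 0.00000, so δ = +0.000°.
cos H₀ = −tan(+60.3°) tan(+0.000°) = -0.0000, H₀ = 1.5708 rad.
Bracket: H₀ sin φ sin δ + cos φ cos δ sin H₀ = 1.5708×0.86863×0.00000 + 0.49546×1.00000×1.00000 = 0.000000 + 0.495460 = 0.495460.
Q̄ = (S₀/π) × [bracket] = (1109/π) × 0.495460 = 174.9 W/m².

Q̄ ≈ 175 W/m²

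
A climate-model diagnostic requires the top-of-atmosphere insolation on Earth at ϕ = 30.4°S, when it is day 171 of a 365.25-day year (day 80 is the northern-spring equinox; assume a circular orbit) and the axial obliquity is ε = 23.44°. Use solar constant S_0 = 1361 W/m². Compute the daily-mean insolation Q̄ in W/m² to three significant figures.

Q̄ ≈ 217 W/m²

Solar longitude: L_s = 360° × (171 − 80)/365.25 = 89.692°.
sin δ = sin 23.44° × sin 89.692° = 0.39778, so δ = +23.440°.
cos h₀ = −tan(-30.4°) tan(+23.440°) = 0.2544, h₀ = 1.3136 rad.
Bracket: h₀ sin ϕ sin δ + cos ϕ cos δ sin h₀ = 1.3136×-0.50603×0.39778 + 0.86251×0.91748×0.96711 = -0.264413 + 0.765309 = 0.500896.
Q̄ = (S_0/π) × [bracket] = (1361/π) × 0.500896 = 217.0 W/m².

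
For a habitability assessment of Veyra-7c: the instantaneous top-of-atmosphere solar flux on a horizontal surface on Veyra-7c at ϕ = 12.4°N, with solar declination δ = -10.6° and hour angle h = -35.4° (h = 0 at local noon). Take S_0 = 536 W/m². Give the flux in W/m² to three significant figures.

398 W/m²

cos θ_z = sin ϕ sin δ + cos ϕ cos δ cos h = -0.039501 + 0.782527 = 0.743026.
Flux = S_0 · cos θ_z = 536 × 0.743026 = 398.3 W/m².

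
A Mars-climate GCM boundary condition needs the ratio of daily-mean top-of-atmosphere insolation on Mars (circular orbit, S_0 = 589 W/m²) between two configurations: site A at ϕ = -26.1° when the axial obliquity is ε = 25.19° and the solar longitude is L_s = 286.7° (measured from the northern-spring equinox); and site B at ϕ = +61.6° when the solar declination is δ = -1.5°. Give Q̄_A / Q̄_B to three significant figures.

— Configuration A (ϕ=-26.1°):
Solar declination: sin δ = sin ε · sin L_s = sin 25.19° × sin 286.7° = -0.40767, so δ = -24.059°.
cos h₀ = −tan(-26.1°) tan(-24.059°) = -0.2187, h₀ = 1.7913 rad.
Bracket: h₀ sin ϕ sin δ + cos ϕ cos δ sin h₀ = 1.7913×-0.43994×-0.40767 + 0.89803×0.91313×0.97579 = 0.321270 + 0.800165 = 1.121435.
Q̄ = (S_0/π) × [bracket] = (589/π) × 1.121435 = 210.25 W/m².
— Configuration B (ϕ=+61.6°):
cos h₀ = −tan(+61.6°) tan(-1.500°) = 0.0484, h₀ = 1.5223 rad.
Bracket: h₀ sin ϕ sin δ + cos ϕ cos δ sin h₀ = 1.5223×0.87965×-0.02618 + 0.47562×0.99966×0.99883 = -0.035057 + 0.474902 = 0.439845.
Q̄ = (S_0/π) × [bracket] = (589/π) × 0.439845 = 82.464 W/m².
Ratio Q̄_A / Q̄_B = 210.25 / 82.464 = 2.550.

Q̄_A / Q̄_B ≈ 2.55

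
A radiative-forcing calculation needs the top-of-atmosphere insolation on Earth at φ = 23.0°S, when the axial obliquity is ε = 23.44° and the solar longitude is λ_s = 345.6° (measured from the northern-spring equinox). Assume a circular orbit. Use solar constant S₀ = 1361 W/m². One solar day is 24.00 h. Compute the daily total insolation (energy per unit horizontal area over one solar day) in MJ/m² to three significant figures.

Solar declination: sin δ = sin ε · sin λ_s = sin 23.44° × sin 345.6° = -0.09893, so δ = -5.677°.
cos H₀ = −tan(-23.0°) tan(-5.677°) = -0.0422, H₀ = 1.6130 rad.
Bracket: H₀ sin φ sin δ + cos φ cos δ sin H₀ = 1.6130×-0.39073×-0.09893 + 0.92050×0.99509×0.99911 = 0.062350 + 0.915165 = 0.977515.
Q̄ = (S₀/π) × [bracket] = (1361/π) × 0.977515 = 423.48 W/m².
Daily total = Q̄ × 24.00 h × 3600 s/h = 423.48 × 24.00 × 3600 / 10⁶ = 36.59 MJ/m².

36.6 MJ/m²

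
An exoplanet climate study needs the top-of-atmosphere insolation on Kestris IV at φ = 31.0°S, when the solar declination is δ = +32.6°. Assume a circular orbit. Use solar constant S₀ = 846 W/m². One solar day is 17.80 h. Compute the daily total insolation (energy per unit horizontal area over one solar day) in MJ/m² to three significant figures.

5.87 MJ/m²

cos H₀ = −tan(-31.0°) tan(+32.600°) = 0.3843, H₀ = 1.1764 rad.
Bracket: H₀ sin φ sin δ + cos φ cos δ sin H₀ = 1.1764×-0.51504×0.53877 + 0.85717×0.84245×0.92322 = -0.326437 + 0.666678 = 0.340241.
Q̄ = (S₀/π) × [bracket] = (846/π) × 0.340241 = 91.624 W/m².
Daily total = Q̄ × 17.80 h × 3600 s/h = 91.624 × 17.80 × 3600 / 10⁶ = 5.871 MJ/m².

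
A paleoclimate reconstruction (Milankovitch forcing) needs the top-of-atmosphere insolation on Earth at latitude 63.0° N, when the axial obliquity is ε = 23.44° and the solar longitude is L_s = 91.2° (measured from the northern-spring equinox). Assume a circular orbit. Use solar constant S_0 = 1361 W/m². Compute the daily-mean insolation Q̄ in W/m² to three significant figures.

Q̄ ≈ 492 W/m²

Solar declination: sin δ = sin ε · sin L_s = sin 23.44° × sin 91.2° = 0.39770, so δ = +23.435°.
cos h₀ = −tan(+63.0°) tan(+23.435°) = -0.8507, h₀ = 2.5881 rad.
Bracket: h₀ sin ϕ sin δ + cos ϕ cos δ sin h₀ = 2.5881×0.89101×0.39770 + 0.45399×0.91751×0.52565 = 0.917105 + 0.218954 = 1.136059.
Q̄ = (S_0/π) × [bracket] = (1361/π) × 1.136059 = 492.2 W/m².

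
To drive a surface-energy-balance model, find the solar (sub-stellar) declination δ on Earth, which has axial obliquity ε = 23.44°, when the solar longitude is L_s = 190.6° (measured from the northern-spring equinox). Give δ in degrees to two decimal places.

δ = -4.20°

sin δ = sin ε · sin L_s = sin 23.44° × sin 190.6° = -0.073174.
δ = arcsin(-0.073174) = -4.20°.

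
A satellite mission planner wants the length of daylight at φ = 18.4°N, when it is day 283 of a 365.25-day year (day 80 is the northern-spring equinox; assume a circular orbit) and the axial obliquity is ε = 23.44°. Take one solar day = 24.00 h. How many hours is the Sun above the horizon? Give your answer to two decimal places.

Solar longitude: λ_s = 360° × (283 − 80)/365.25 = 200.082°.
sin δ = sin 23.44° × sin 200.082° = -0.13659, so δ = -7.850°.
cos H₀ = −tan φ · tan δ = −tan(+18.4°) × tan(-7.850°) = 0.0459, so H₀ = 1.5249 rad = 87.37°.
Daylight = 2H₀/(2π) × 24.00 h = (1.5249/π) × 24.00 = 11.65 h.

11.65 h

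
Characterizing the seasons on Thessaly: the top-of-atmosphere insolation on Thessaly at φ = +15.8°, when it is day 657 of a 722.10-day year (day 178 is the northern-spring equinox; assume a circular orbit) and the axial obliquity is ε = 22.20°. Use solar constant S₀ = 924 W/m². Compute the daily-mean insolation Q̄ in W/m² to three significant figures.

Q̄ ≈ 228 W/m²

Solar longitude: λ_s = 360° × (657 − 178)/722.10 = 238.803°.
sin δ = sin 22.20° × sin 238.803° = -0.32320, so δ = -18.857°.
cos H₀ = −tan(+15.8°) tan(-18.857°) = 0.0966, H₀ = 1.4740 rad.
Bracket: H₀ sin φ sin δ + cos φ cos δ sin H₀ = 1.4740×0.27228×-0.32320 + 0.96222×0.94633×0.99532 = -0.129713 + 0.906316 = 0.776603.
Q̄ = (S₀/π) × [bracket] = (924/π) × 0.776603 = 228.4 W/m².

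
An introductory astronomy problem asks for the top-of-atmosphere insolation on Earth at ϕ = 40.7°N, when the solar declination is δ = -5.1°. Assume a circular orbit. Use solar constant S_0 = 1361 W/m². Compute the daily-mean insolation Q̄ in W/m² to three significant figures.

Q̄ ≈ 289 W/m²

cos h₀ = −tan(+40.7°) tan(-5.100°) = 0.0768, h₀ = 1.4940 rad.
Bracket: h₀ sin ϕ sin δ + cos ϕ cos δ sin h₀ = 1.4940×0.65210×-0.08889 + 0.75813×0.99604×0.99705 = -0.086600 + 0.752900 = 0.666300.
Q̄ = (S_0/π) × [bracket] = (1361/π) × 0.666300 = 288.7 W/m².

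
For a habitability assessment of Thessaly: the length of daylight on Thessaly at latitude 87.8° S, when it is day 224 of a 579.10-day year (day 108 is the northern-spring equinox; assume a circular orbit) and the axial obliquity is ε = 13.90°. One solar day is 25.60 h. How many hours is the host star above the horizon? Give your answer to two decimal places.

Solar longitude: λ_s = 360° × (224 − 108)/579.10 = 72.112°.
sin δ = sin 13.90° × sin 72.112° = 0.22861, so δ = +13.216°.
cos H₀ = −tan φ · tan δ = 6.1129 ≥ 1, so the host star never rises (polar night) and H₀ = 0.
Daylight = 2H₀/(2π) × 25.60 h = (0.0000/π) × 25.60 = 0.00 h.

0.00 h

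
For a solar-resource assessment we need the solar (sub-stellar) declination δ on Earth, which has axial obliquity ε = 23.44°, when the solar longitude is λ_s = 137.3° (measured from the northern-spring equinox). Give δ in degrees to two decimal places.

sin δ = sin ε · sin λ_s = sin 23.44° × sin 137.3° = 0.269764.
δ = arcsin(0.269764) = +15.65°.

δ = +15.65°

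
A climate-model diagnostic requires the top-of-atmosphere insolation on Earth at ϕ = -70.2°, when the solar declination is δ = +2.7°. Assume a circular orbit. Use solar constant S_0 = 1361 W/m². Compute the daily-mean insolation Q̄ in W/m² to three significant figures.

cos h₀ = −tan(-70.2°) tan(+2.700°) = 0.1310, h₀ = 1.4394 rad.
Bracket: h₀ sin ϕ sin δ + cos ϕ cos δ sin h₀ = 1.4394×-0.94088×0.04711 + 0.33874×0.99889×0.99138 = -0.063801 + 0.335447 = 0.271646.
Q̄ = (S_0/π) × [bracket] = (1361/π) × 0.271646 = 117.7 W/m².

Q̄ ≈ 118 W/m²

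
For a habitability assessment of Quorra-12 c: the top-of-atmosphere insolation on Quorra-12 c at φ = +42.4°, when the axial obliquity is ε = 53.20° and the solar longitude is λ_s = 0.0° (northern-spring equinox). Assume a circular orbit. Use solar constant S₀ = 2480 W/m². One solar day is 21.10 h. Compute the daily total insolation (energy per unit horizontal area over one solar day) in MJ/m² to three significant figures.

44.3 MJ/m²

Solar declination: sin δ = sin ε · sin λ_s = sin 53.20° × sin 0.0° = 0.00000, so δ = +0.000°.
cos H₀ = −tan(+42.4°) tan(+0.000°) = -0.0000, H₀ = 1.5708 rad.
Bracket: H₀ sin φ sin δ + cos φ cos δ sin H₀ = 1.5708×0.67430×0.00000 + 0.73846×1.00000×1.00000 = 0.000000 + 0.738460 = 0.738460.
Q̄ = (S₀/π) × [bracket] = (2480/π) × 0.738460 = 582.95 W/m².
Daily total = Q̄ × 21.10 h × 3600 s/h = 582.95 × 21.10 × 3600 / 10⁶ = 44.28 MJ/m².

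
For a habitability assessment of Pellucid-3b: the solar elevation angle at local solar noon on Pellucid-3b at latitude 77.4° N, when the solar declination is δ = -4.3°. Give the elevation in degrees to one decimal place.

8.3°

At local noon the hour angle is zero, so the zenith angle equals |φ − δ| = |+77.4° − (-4.300°)| = 81.700°.
Elevation = 90° − 81.700° = 8.3°.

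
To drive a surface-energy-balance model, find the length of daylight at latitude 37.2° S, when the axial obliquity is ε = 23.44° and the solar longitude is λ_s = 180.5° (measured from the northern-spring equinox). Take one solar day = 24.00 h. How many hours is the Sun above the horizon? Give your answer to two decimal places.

Solar declination: sin δ = sin ε · sin λ_s = sin 23.44° × sin 180.5° = -0.00347, so δ = -0.199°.
cos H₀ = −tan φ · tan δ = −tan(-37.2°) × tan(-0.199°) = -0.0026, so H₀ = 1.5734 rad = 90.15°.
Daylight = 2H₀/(2π) × 24.00 h = (1.5734/π) × 24.00 = 12.02 h.

12.02 h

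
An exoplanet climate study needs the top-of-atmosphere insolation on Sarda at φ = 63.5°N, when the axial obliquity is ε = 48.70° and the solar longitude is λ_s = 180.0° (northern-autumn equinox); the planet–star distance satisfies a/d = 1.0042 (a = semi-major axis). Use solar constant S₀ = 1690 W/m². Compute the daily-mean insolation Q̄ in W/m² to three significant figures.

Solar declination: sin δ = sin ε · sin λ_s = sin 48.70° × sin 180.0° = 0.00000, so δ = +0.000°.
cos H₀ = −tan(+63.5°) tan(+0.000°) = -0.0000, H₀ = 1.5708 rad.
Bracket: H₀ sin φ sin δ + cos φ cos δ sin H₀ = 1.5708×0.89493×0.00000 + 0.44620×1.00000×1.00000 = 0.000000 + 0.446200 = 0.446200.
Inverse-square distance factor (a/d)² = 1.0042² = 1.008418.
Q̄ = (S₀/π) × 1.008418 × [bracket] = (1690/π) × 1.008418 × 0.446200 = 242.1 W/m².

Q̄ ≈ 242 W/m²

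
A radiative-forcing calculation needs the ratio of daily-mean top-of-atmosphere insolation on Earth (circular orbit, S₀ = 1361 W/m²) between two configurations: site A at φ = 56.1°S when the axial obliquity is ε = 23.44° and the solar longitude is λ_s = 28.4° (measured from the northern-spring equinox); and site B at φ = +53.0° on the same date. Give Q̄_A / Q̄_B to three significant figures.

Q̄_A / Q̄_B ≈ 0.382

— Configuration A (φ=-56.1°):
Solar declination: sin δ = sin ε · sin λ_s = sin 23.44° × sin 28.4° = 0.18920, so δ = +10.906°.
cos H₀ = −tan(-56.1°) tan(+10.906°) = 0.2867, H₀ = 1.2800 rad.
Bracket: H₀ sin φ sin δ + cos φ cos δ sin H₀ = 1.2800×-0.83001×0.18920 + 0.55775×0.98194×0.95801 = -0.201009 + 0.524680 = 0.323671.
Q̄ = (S₀/π) × [bracket] = (1361/π) × 0.323671 = 140.22 W/m².
— Configuration B (φ=+53.0°):
cos H₀ = −tan(+53.0°) tan(+10.906°) = -0.2557, H₀ = 1.8294 rad.
Bracket: H₀ sin φ sin δ + cos φ cos δ sin H₀ = 1.8294×0.79864×0.18920 + 0.60182×0.98194×0.96676 = 0.276427 + 0.571308 = 0.847735.
Q̄ = (S₀/π) × [bracket] = (1361/π) × 0.847735 = 367.26 W/m².
Ratio Q̄_A / Q̄_B = 140.22 / 367.26 = 0.3818.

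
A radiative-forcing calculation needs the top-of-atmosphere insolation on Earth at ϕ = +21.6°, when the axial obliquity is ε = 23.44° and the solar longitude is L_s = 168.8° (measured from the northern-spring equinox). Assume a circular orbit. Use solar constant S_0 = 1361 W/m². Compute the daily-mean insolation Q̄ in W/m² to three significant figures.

Q̄ ≈ 421 W/m²

Solar declination: sin δ = sin ε · sin L_s = sin 23.44° × sin 168.8° = 0.07726, so δ = +4.431°.
cos h₀ = −tan(+21.6°) tan(+4.431°) = -0.0307, h₀ = 1.6015 rad.
Bracket: h₀ sin ϕ sin δ + cos ϕ cos δ sin h₀ = 1.6015×0.36812×0.07726 + 0.92978×0.99701×0.99953 = 0.045548 + 0.926564 = 0.972112.
Q̄ = (S_0/π) × [bracket] = (1361/π) × 0.972112 = 421.1 W/m².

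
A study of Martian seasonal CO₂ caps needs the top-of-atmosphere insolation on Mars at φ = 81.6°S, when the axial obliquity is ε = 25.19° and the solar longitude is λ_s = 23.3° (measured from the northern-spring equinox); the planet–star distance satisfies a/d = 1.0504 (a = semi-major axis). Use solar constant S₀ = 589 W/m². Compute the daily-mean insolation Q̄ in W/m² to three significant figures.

Solar declination: sin δ = sin ε · sin λ_s = sin 25.19° × sin 23.3° = 0.16835, so δ = +9.692°.
cos H₀ = −tan(-81.6°) tan(+9.692°) = 1.1566 ≥ 1 ⇒ polar night, H₀ = 0 and Q̄ = 0.
Inverse-square distance factor (a/d)² = 1.0504² = 1.103340.

Q̄ ≈ 0.00 W/m²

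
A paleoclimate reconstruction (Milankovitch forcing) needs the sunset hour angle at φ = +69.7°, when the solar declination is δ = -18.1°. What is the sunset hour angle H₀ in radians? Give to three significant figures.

H₀ = 0.487 rad

cos H₀ = −tan φ · tan δ = −tan(+69.7°) × tan(-18.100°) = 0.8836, so H₀ = 0.4873 rad = 27.92°.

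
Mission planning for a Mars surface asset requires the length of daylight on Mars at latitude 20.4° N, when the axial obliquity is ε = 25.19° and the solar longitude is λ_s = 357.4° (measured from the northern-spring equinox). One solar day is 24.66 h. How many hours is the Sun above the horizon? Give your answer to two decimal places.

Solar declination: sin δ = sin ε · sin λ_s = sin 25.19° × sin 357.4° = -0.01931, so δ = -1.106°.
cos H₀ = −tan φ · tan δ = −tan(+20.4°) × tan(-1.106°) = 0.0072, so H₀ = 1.5636 rad = 89.59°.
Daylight = 2H₀/(2π) × 24.66 h = (1.5636/π) × 24.66 = 12.27 h.

12.27 h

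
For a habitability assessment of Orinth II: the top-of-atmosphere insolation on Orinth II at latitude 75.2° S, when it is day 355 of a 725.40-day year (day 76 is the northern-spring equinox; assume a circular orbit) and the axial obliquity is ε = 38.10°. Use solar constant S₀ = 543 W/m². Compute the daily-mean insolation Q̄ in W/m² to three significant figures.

Q̄ ≈ 0.00 W/m²

Solar longitude: λ_s = 360° × (355 − 76)/725.40 = 138.462°.
sin δ = sin 38.10° × sin 138.462° = 0.40917, so δ = +24.153°.
cos H₀ = −tan(-75.2°) tan(+24.153°) = 1.6972 ≥ 1 ⇒ polar night, H₀ = 0 and Q̄ = 0.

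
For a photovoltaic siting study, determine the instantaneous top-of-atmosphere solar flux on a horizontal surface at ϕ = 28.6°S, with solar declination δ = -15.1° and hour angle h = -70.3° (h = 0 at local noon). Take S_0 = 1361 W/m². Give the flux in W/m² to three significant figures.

559 W/m²

cos θ_z = sin ϕ sin δ + cos ϕ cos δ cos h = 0.124701 + 0.285745 = 0.410446.
Flux = S_0 · cos θ_z = 1361 × 0.410446 = 558.6 W/m².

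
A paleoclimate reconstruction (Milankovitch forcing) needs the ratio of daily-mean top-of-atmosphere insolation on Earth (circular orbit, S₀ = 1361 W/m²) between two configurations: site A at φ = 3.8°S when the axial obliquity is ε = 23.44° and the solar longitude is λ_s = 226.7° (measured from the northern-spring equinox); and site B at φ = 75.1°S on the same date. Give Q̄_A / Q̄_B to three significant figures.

— Configuration A (φ=-3.8°):
Solar declination: sin δ = sin ε · sin λ_s = sin 23.44° × sin 226.7° = -0.28950, so δ = -16.828°.
cos H₀ = −tan(-3.8°) tan(-16.828°) = -0.0201, H₀ = 1.5909 rad.
Bracket: H₀ sin φ sin δ + cos φ cos δ sin H₀ = 1.5909×-0.06627×-0.28950 + 0.99780×0.95718×0.99980 = 0.030522 + 0.954883 = 0.985405.
Q̄ = (S₀/π) × [bracket] = (1361/π) × 0.985405 = 426.90 W/m².
— Configuration B (φ=-75.1°):
cos H₀ = −tan(-75.1°) tan(-16.828°) = -1.1367 ≤ −1 ⇒ polar day, H₀ = π.
Bracket: H₀ sin φ sin δ + cos φ cos δ sin H₀ = 3.1416×-0.96638×-0.28950 + 0.25713×0.95718×0.00000 = 0.878916 + 0.000000 = 0.878916.
Q̄ = (S₀/π) × [bracket] = (1361/π) × 0.878916 = 380.76 W/m².
Ratio Q̄_A / Q̄_B = 426.90 / 380.76 = 1.121.

Q̄_A / Q̄_B ≈ 1.12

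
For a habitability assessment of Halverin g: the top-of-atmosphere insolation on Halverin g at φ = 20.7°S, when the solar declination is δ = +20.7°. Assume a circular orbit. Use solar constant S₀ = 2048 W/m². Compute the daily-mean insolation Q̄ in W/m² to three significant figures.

cos H₀ = −tan(-20.7°) tan(+20.700°) = 0.1428, H₀ = 1.4275 rad.
Bracket: H₀ sin φ sin δ + cos φ cos δ sin H₀ = 1.4275×-0.35347×0.35347 + 0.93544×0.93544×0.98975 = -0.178353 + 0.866079 = 0.687726.
Q̄ = (S₀/π) × [bracket] = (2048/π) × 0.687726 = 448.3 W/m².

Q̄ ≈ 448 W/m²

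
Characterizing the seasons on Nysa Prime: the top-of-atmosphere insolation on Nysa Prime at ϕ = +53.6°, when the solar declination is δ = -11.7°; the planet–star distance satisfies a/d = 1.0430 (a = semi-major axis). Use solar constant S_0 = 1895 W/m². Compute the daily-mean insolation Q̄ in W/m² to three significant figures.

Q̄ ≈ 228 W/m²

cos h₀ = −tan(+53.6°) tan(-11.700°) = 0.2809, h₀ = 1.2861 rad.
Bracket: h₀ sin ϕ sin δ + cos ϕ cos δ sin h₀ = 1.2861×0.80489×-0.20279 + 0.59342×0.97922×0.95974 = -0.209922 + 0.557694 = 0.347772.
Inverse-square distance factor (a/d)² = 1.0430² = 1.087849.
Q̄ = (S_0/π) × 1.087849 × [bracket] = (1895/π) × 1.087849 × 0.347772 = 228.2 W/m².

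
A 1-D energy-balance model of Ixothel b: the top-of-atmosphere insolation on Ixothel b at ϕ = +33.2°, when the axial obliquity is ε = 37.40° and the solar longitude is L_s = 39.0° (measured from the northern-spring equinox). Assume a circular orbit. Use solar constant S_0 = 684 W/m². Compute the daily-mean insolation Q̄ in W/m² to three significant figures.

Solar declination: sin δ = sin ε · sin L_s = sin 37.40° × sin 39.0° = 0.38223, so δ = +22.472°.
cos h₀ = −tan(+33.2°) tan(+22.472°) = -0.2707, h₀ = 1.8449 rad.
Bracket: h₀ sin ϕ sin δ + cos ϕ cos δ sin h₀ = 1.8449×0.54756×0.38223 + 0.83676×0.92407×0.96267 = 0.386126 + 0.744360 = 1.130486.
Q̄ = (S_0/π) × [bracket] = (684/π) × 1.130486 = 246.1 W/m².

Q̄ ≈ 246 W/m²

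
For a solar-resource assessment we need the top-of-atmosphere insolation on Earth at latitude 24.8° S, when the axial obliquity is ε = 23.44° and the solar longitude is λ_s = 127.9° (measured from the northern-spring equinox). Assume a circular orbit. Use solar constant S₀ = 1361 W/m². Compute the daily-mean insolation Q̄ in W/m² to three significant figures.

Q̄ ≈ 288 W/m²

Solar declination: sin δ = sin ε · sin λ_s = sin 23.44° × sin 127.9° = 0.31389, so δ = +18.294°.
cos H₀ = −tan(-24.8°) tan(+18.294°) = 0.1528, H₀ = 1.4174 rad.
Bracket: H₀ sin φ sin δ + cos φ cos δ sin H₀ = 1.4174×-0.41945×0.31389 + 0.90778×0.94946×0.98826 = -0.186617 + 0.851782 = 0.665165.
Q̄ = (S₀/π) × [bracket] = (1361/π) × 0.665165 = 288.2 W/m².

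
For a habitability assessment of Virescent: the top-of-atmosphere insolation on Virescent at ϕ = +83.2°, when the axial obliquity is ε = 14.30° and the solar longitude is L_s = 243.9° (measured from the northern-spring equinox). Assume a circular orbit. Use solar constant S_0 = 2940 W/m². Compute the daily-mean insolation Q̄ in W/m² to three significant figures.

Q̄ ≈ 0.00 W/m²

Solar declination: sin δ = sin ε · sin L_s = sin 14.30° × sin 243.9° = -0.22181, so δ = -12.815°.
cos h₀ = −tan(+83.2°) tan(-12.815°) = 1.9077 ≥ 1 ⇒ polar night, h₀ = 0 and Q̄ = 0.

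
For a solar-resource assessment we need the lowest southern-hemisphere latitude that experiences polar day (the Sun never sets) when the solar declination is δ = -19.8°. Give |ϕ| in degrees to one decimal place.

|ϕ| = 70.2°

Polar day requires cos h₀ = −tan ϕ tan δ ≤ −1, i.e. tan ϕ tan δ ≥ 1.
The boundary is |tan ϕ| · |tan δ| = 1, so |ϕ| = 90° − |δ| = 90° − 19.8° = 70.2° in the southern hemisphere.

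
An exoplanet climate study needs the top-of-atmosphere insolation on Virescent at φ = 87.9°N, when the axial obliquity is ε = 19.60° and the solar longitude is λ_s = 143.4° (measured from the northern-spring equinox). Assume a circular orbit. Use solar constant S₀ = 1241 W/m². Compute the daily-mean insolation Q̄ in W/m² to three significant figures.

Solar declination: sin δ = sin ε · sin λ_s = sin 19.60° × sin 143.4° = 0.20000, so δ = +11.537°.
cos H₀ = −tan(+87.9°) tan(+11.537°) = -5.5669 ≤ −1 ⇒ polar day, H₀ = π.
Bracket: H₀ sin φ sin δ + cos φ cos δ sin H₀ = 3.1416×0.99933×0.20000 + 0.03664×0.97979×0.00000 = 0.627899 + 0.000000 = 0.627899.
Q̄ = (S₀/π) × [bracket] = (1241/π) × 0.627899 = 248.0 W/m².

Q̄ ≈ 248 W/m²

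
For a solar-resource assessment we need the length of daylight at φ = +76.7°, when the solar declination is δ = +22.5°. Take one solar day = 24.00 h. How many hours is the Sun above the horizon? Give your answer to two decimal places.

Sunrise equation: cos H₀ = −tan φ · tan δ = -1.7522 ≤ −1, so the Sun never sets (polar day) and H₀ = π.
Daylight = 2H₀/(2π) × 24.00 h = (3.1416/π) × 24.00 = 24.00 h.

24.00 h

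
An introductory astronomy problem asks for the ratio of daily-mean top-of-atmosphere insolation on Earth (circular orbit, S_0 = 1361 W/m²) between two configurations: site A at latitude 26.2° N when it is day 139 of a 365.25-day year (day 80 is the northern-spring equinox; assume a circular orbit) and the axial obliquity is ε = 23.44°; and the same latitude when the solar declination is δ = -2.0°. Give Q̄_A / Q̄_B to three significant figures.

— Configuration A (ϕ=+26.2°):
Solar longitude: L_s = 360° × (139 − 80)/365.25 = 58.152°.
sin δ = sin 23.44° × sin 58.152° = 0.33790, so δ = +19.749°.
cos h₀ = −tan(+26.2°) tan(+19.749°) = -0.1767, h₀ = 1.7484 rad.
Bracket: h₀ sin ϕ sin δ + cos ϕ cos δ sin h₀ = 1.7484×0.44151×0.33790 + 0.89726×0.94118×0.98427 = 0.260837 + 0.831199 = 1.092036.
Q̄ = (S_0/π) × [bracket] = (1361/π) × 1.092036 = 473.09 W/m².
— Configuration B (ϕ=+26.2°):
cos h₀ = −tan(+26.2°) tan(-2.000°) = 0.0172, h₀ = 1.5536 rad.
Bracket: h₀ sin ϕ sin δ + cos ϕ cos δ sin h₀ = 1.5536×0.44151×-0.03490 + 0.89726×0.99939×0.99985 = -0.023939 + 0.896578 = 0.872639.
Q̄ = (S_0/π) × [bracket] = (1361/π) × 0.872639 = 378.04 W/m².
Ratio Q̄_A / Q̄_B = 473.09 / 378.04 = 1.251.

Q̄_A / Q̄_B ≈ 1.25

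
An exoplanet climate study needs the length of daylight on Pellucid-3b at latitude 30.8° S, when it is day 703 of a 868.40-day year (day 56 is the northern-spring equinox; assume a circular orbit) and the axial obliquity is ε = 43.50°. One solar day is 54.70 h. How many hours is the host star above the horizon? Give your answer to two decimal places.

37.81 h

Solar longitude: λ_s = 360° × (703 − 56)/868.40 = 268.217°.
sin δ = sin 43.50° × sin 268.217° = -0.68802, so δ = -43.474°.
cos H₀ = −tan φ · tan δ = −tan(-30.8°) × tan(-43.474°) = -0.5652, so H₀ = 2.1714 rad = 124.41°.
Daylight = 2H₀/(2π) × 54.70 h = (2.1714/π) × 54.70 = 37.81 h.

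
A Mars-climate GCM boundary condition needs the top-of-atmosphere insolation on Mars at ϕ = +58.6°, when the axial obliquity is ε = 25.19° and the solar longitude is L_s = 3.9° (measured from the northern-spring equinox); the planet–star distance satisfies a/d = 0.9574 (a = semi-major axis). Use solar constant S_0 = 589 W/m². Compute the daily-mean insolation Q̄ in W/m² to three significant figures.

Q̄ ≈ 96.3 W/m²

Solar declination: sin δ = sin ε · sin L_s = sin 25.19° × sin 3.9° = 0.02895, so δ = +1.659°.
cos h₀ = −tan(+58.6°) tan(+1.659°) = -0.0474, h₀ = 1.6183 rad.
Bracket: h₀ sin ϕ sin δ + cos ϕ cos δ sin h₀ = 1.6183×0.85355×0.02895 + 0.52101×0.99958×0.99887 = 0.039989 + 0.520203 = 0.560192.
Inverse-square distance factor (a/d)² = 0.9574² = 0.916615.
Q̄ = (S_0/π) × 0.916615 × [bracket] = (589/π) × 0.916615 × 0.560192 = 96.27 W/m².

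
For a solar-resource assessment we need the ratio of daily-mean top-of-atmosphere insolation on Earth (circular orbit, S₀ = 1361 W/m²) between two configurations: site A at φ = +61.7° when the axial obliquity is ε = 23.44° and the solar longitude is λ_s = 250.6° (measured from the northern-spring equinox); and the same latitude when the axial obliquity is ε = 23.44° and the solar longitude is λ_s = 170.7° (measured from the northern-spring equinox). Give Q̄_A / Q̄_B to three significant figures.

Q̄_A / Q̄_B ≈ 0.0918

— Configuration A (φ=+61.7°):
Solar declination: sin δ = sin ε · sin λ_s = sin 23.44° × sin 250.6° = -0.37520, so δ = -22.037°.
cos H₀ = −tan(+61.7°) tan(-22.037°) = 0.7517, H₀ = 0.7201 rad.
Bracket: H₀ sin φ sin δ + cos φ cos δ sin H₀ = 0.7201×0.88048×-0.37520 + 0.47409×0.92694×0.65945 = -0.237889 + 0.289797 = 0.051908.
Q̄ = (S₀/π) × [bracket] = (1361/π) × 0.051908 = 22.488 W/m².
— Configuration B (φ=+61.7°):
Solar declination: sin δ = sin ε · sin λ_s = sin 23.44° × sin 170.7° = 0.06428, so δ = +3.686°.
cos H₀ = −tan(+61.7°) tan(+3.686°) = -0.1196, H₀ = 1.6907 rad.
Bracket: H₀ sin φ sin δ + cos φ cos δ sin H₀ = 1.6907×0.88048×0.06428 + 0.47409×0.99793×0.99282 = 0.095689 + 0.469712 = 0.565401.
Q̄ = (S₀/π) × [bracket] = (1361/π) × 0.565401 = 244.94 W/m².
Ratio Q̄_A / Q̄_B = 22.488 / 244.94 = 0.09181.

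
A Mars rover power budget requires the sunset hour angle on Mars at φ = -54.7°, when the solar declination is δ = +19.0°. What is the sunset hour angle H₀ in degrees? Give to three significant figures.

H₀ = 60.9°

cos H₀ = −tan φ · tan δ = −tan(-54.7°) × tan(+19.000°) = 0.4863, so H₀ = 1.0629 rad = 60.90°.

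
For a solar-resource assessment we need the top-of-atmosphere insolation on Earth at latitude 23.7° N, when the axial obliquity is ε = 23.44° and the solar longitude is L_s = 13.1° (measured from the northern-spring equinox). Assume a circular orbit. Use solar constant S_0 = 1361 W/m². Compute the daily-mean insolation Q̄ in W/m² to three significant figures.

Solar declination: sin δ = sin ε · sin L_s = sin 23.44° × sin 13.1° = 0.09016, so δ = +5.173°.
cos h₀ = −tan(+23.7°) tan(+5.173°) = -0.0397, h₀ = 1.6105 rad.
Bracket: h₀ sin ϕ sin δ + cos ϕ cos δ sin h₀ = 1.6105×0.40195×0.09016 + 0.91566×0.99593×0.99921 = 0.058364 + 0.911213 = 0.969577.
Q̄ = (S_0/π) × [bracket] = (1361/π) × 0.969577 = 420.0 W/m².

Q̄ ≈ 420 W/m²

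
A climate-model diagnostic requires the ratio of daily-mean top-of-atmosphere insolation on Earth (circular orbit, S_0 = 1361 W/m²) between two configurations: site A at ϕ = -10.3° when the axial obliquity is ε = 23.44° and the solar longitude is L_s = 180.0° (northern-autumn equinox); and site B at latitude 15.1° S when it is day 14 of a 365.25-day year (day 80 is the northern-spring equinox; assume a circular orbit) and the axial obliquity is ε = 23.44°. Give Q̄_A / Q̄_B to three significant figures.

— Configuration A (ϕ=-10.3°):
Solar declination: sin δ = sin ε · sin L_s = sin 23.44° × sin 180.0° = 0.00000, so δ = +0.000°.
cos h₀ = −tan(-10.3°) tan(+0.000°) = 0.0000, h₀ = 1.5708 rad.
Bracket: h₀ sin ϕ sin δ + cos ϕ cos δ sin h₀ = 1.5708×-0.17880×0.00000 + 0.98389×1.00000×1.00000 = -0.000000 + 0.983890 = 0.983890.
Q̄ = (S_0/π) × [bracket] = (1361/π) × 0.983890 = 426.24 W/m².
— Configuration B (ϕ=-15.1°):
Solar longitude: L_s = 360° × (14 − 80)/365.25 = -65.051°, i.e. -65.051° + 360° = 294.949°.
sin δ = sin 23.44° × sin 294.949° = -0.36067, so δ = -21.141°.
cos h₀ = −tan(-15.1°) tan(-21.141°) = -0.1043, h₀ = 1.6753 rad.
Bracket: h₀ sin ϕ sin δ + cos ϕ cos δ sin h₀ = 1.6753×-0.26050×-0.36067 + 0.96547×0.93269×0.99454 = 0.157402 + 0.895568 = 1.052970.
Q̄ = (S_0/π) × [bracket] = (1361/π) × 1.052970 = 456.17 W/m².
Ratio Q̄_A / Q̄_B = 426.24 / 456.17 = 0.9344.

Q̄_A / Q̄_B ≈ 0.934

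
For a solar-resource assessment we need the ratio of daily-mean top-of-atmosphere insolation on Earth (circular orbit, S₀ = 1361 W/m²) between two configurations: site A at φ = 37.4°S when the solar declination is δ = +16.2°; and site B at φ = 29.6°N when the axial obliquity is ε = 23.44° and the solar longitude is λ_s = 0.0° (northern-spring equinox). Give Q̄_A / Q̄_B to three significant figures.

Q̄_A / Q̄_B ≈ 0.593

— Configuration A (φ=-37.4°):
cos H₀ = −tan(-37.4°) tan(+16.200°) = 0.2221, H₀ = 1.3468 rad.
Bracket: H₀ sin φ sin δ + cos φ cos δ sin H₀ = 1.3468×-0.60738×0.27899 + 0.79441×0.96029×0.97502 = -0.228219 + 0.743808 = 0.515589.
Q̄ = (S₀/π) × [bracket] = (1361/π) × 0.515589 = 223.36 W/m².
— Configuration B (φ=+29.6°):
Solar declination: sin δ = sin ε · sin λ_s = sin 23.44° × sin 0.0° = 0.00000, so δ = +0.000°.
cos H₀ = −tan(+29.6°) tan(+0.000°) = -0.0000, H₀ = 1.5708 rad.
Bracket: H₀ sin φ sin δ + cos φ cos δ sin H₀ = 1.5708×0.49394×0.00000 + 0.86949×1.00000×1.00000 = 0.000000 + 0.869490 = 0.869490.
Q̄ = (S₀/π) × [bracket] = (1361/π) × 0.869490 = 376.68 W/m².
Ratio Q̄_A / Q̄_B = 223.36 / 376.68 = 0.5930.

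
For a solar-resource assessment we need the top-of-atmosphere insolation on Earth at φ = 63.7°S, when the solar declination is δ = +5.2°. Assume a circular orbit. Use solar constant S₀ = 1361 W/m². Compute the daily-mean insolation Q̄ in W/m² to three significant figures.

cos H₀ = −tan(-63.7°) tan(+5.200°) = 0.1841, H₀ = 1.3856 rad.
Bracket: H₀ sin φ sin δ + cos φ cos δ sin H₀ = 1.3856×-0.89649×0.09063 + 0.44307×0.99588×0.98290 = -0.112578 + 0.433699 = 0.321121.
Q̄ = (S₀/π) × [bracket] = (1361/π) × 0.321121 = 139.1 W/m².

Q̄ ≈ 139 W/m²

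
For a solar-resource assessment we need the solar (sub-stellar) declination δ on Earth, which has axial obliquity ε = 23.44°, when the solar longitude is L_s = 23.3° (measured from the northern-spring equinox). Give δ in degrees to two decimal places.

sin δ = sin ε · sin L_s = sin 23.44° × sin 23.3° = 0.157343.
δ = arcsin(0.157343) = +9.05°.

δ = +9.05°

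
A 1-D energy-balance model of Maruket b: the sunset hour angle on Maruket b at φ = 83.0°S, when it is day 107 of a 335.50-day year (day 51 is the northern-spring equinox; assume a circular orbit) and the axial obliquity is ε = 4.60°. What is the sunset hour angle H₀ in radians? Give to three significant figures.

H₀ = 0.967 rad

Solar longitude: λ_s = 360° × (107 − 51)/335.50 = 60.089°.
sin δ = sin 4.60° × sin 60.089° = 0.06952, so δ = +3.986°.
cos H₀ = −tan φ · tan δ = −tan(-83.0°) × tan(+3.986°) = 0.5675, so H₀ = 0.9673 rad = 55.42°.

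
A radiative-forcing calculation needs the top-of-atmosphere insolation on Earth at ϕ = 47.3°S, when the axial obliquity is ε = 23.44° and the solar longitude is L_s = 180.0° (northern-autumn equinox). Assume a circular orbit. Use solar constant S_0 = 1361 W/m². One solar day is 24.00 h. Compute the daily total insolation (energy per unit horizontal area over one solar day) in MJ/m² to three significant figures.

Solar declination: sin δ = sin ε · sin L_s = sin 23.44° × sin 180.0° = 0.00000, so δ = +0.000°.
cos h₀ = −tan(-47.3°) tan(+0.000°) = 0.0000, h₀ = 1.5708 rad.
Bracket: h₀ sin ϕ sin δ + cos ϕ cos δ sin h₀ = 1.5708×-0.73491×0.00000 + 0.67816×1.00000×1.00000 = -0.000000 + 0.678160 = 0.678160.
Q̄ = (S_0/π) × [bracket] = (1361/π) × 0.678160 = 293.79 W/m².
Daily total = Q̄ × 24.00 h × 3600 s/h = 293.79 × 24.00 × 3600 / 10⁶ = 25.38 MJ/m².

25.4 MJ/m²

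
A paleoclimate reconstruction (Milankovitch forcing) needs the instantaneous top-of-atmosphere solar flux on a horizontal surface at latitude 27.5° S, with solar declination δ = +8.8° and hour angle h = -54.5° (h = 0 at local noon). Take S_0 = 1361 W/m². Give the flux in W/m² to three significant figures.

597 W/m²

cos θ_z = sin ϕ sin δ + cos ϕ cos δ cos h = -0.070641 + 0.509026 = 0.438385.
Flux = S_0 · cos θ_z = 1361 × 0.438385 = 596.6 W/m².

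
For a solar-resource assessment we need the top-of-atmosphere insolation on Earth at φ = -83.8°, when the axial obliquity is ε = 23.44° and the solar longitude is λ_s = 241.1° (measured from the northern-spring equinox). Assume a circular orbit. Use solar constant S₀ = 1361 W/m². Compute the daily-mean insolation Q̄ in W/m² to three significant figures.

Q̄ ≈ 471 W/m²

Solar declination: sin δ = sin ε · sin λ_s = sin 23.44° × sin 241.1° = -0.34825, so δ = -20.380°.
cos H₀ = −tan(-83.8°) tan(-20.380°) = -3.4198 ≤ −1 ⇒ polar day, H₀ = π.
Bracket: H₀ sin φ sin δ + cos φ cos δ sin H₀ = 3.1416×-0.99415×-0.34825 + 0.10800×0.93740×0.00000 = 1.087662 + 0.000000 = 1.087662.
Q̄ = (S₀/π) × [bracket] = (1361/π) × 1.087662 = 471.2 W/m².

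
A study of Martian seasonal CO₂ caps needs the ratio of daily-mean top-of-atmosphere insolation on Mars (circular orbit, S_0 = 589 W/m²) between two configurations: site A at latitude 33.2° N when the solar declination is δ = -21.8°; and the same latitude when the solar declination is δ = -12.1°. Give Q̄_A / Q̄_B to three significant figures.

— Configuration A (ϕ=+33.2°):
cos h₀ = −tan(+33.2°) tan(-21.800°) = 0.2617, h₀ = 1.3060 rad.
Bracket: h₀ sin ϕ sin δ + cos ϕ cos δ sin h₀ = 1.3060×0.54756×-0.37137 + 0.83676×0.92849×0.96514 = -0.265572 + 0.749840 = 0.484268.
Q̄ = (S_0/π) × [bracket] = (589/π) × 0.484268 = 90.793 W/m².
— Configuration B (ϕ=+33.2°):
cos h₀ = −tan(+33.2°) tan(-12.100°) = 0.1403, h₀ = 1.4300 rad.
Bracket: h₀ sin ϕ sin δ + cos ϕ cos δ sin h₀ = 1.4300×0.54756×-0.20962 + 0.83676×0.97778×0.99011 = -0.164135 + 0.810076 = 0.645941.
Q̄ = (S_0/π) × [bracket] = (589/π) × 0.645941 = 121.10 W/m².
Ratio Q̄_A / Q̄_B = 90.793 / 121.10 = 0.7497.

Q̄_A / Q̄_B ≈ 0.750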